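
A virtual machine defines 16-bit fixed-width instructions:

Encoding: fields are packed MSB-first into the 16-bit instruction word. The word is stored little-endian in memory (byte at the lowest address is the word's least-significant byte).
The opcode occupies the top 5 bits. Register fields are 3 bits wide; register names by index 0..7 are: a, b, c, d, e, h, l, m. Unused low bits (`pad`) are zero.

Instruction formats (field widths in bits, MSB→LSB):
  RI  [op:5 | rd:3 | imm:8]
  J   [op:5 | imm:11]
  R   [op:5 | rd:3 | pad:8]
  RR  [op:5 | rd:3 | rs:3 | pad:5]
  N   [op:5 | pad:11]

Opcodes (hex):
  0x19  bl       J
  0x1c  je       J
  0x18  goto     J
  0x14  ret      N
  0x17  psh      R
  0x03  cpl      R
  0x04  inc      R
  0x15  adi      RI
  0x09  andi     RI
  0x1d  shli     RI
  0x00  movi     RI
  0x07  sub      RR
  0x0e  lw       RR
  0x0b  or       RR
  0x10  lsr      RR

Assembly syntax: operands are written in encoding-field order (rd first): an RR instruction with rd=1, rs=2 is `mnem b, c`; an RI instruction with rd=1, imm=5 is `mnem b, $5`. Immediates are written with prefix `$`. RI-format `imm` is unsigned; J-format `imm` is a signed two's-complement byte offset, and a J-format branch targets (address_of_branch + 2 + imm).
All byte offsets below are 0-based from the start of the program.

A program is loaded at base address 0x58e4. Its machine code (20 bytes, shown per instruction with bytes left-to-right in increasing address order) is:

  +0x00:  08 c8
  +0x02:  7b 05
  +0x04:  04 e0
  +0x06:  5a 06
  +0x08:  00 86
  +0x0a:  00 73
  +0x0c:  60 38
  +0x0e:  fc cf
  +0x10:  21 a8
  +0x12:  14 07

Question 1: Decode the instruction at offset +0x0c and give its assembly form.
+0x0c: 60 38 ⇒ word 0x3860 (little)
  opcode bits[15:11]=0x7: sub/RR
  [10:8] rd=0 = a
  [7:5] rs=3 = d

sub a, d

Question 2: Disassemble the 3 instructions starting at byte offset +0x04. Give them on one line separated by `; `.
je $4; movi l, $90; lsr l, a

[04] 04 e0 → 0xe004
  op=0xe004>>11=0x1c ⇒ je (J)
  imm@[10:0]=0x4 ⇒ $4
[06] 5a 06 → 0x065a
  op=0x065a>>11=0x0 ⇒ movi (RI)
  rd@[10:8]=0x6 ⇒ l
  imm@[7:0]=0x5a ⇒ $90
[08] 00 86 → 0x8600
  op=0x8600>>11=0x10 ⇒ lsr (RR)
  rd@[10:8]=0x6 ⇒ l
  rs@[7:5]=0x0 ⇒ a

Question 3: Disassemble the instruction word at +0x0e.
+0x0e: fc cf ⇒ word 0xcffc (little)
  top 5b → 0x19 → bl [J]
  imm@[10:0]=0x7fc (s11→-4) ⇒ $-4

bl $-4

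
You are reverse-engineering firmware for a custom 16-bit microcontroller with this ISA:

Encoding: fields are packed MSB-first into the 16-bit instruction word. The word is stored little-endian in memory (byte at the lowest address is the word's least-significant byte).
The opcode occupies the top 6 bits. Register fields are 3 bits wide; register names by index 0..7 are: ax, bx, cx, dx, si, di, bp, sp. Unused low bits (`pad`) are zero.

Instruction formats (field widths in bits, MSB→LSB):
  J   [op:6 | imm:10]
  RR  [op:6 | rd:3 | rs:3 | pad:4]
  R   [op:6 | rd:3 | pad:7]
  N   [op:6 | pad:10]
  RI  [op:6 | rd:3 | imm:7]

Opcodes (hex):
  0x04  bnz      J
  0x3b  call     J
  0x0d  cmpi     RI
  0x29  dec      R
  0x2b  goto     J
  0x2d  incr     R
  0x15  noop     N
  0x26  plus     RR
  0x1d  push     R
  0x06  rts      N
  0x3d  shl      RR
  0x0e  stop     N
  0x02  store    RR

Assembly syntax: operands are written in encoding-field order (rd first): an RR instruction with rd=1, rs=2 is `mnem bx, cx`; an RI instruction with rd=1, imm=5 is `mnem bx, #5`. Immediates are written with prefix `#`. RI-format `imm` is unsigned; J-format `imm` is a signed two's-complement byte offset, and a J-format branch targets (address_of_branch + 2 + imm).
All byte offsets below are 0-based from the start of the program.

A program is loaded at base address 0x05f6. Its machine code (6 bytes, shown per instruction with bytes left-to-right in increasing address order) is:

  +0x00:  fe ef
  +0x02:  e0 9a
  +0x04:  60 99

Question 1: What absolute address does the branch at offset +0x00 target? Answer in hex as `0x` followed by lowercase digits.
off 0x00: read fe ef as little → 0xeffe
  top 6b → 0x3b → call [J]
  [9:0] imm=1022 (s10→-2) = #-2
  target = base 0x05f6 + off 0x00 + 2 + imm -2 = 0x05f6

0x05f6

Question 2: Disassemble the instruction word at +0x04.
off 0x04: read 60 99 as little → 0x9960
  opcode bits[15:10]=0x26: plus/RR
  [9:7] rd=2 = cx
  [6:4] rs=6 = bp

plus cx, bp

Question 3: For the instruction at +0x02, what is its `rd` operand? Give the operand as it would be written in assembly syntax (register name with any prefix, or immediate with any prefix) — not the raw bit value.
di

+0x02: e0 9a ⇒ word 0x9ae0 (little)
  opcode bits[15:10]=0x26: plus/RR
  rd: (w>>7)&0x7=0x5 → di
  rs: (w>>4)&0x7=0x6 → bp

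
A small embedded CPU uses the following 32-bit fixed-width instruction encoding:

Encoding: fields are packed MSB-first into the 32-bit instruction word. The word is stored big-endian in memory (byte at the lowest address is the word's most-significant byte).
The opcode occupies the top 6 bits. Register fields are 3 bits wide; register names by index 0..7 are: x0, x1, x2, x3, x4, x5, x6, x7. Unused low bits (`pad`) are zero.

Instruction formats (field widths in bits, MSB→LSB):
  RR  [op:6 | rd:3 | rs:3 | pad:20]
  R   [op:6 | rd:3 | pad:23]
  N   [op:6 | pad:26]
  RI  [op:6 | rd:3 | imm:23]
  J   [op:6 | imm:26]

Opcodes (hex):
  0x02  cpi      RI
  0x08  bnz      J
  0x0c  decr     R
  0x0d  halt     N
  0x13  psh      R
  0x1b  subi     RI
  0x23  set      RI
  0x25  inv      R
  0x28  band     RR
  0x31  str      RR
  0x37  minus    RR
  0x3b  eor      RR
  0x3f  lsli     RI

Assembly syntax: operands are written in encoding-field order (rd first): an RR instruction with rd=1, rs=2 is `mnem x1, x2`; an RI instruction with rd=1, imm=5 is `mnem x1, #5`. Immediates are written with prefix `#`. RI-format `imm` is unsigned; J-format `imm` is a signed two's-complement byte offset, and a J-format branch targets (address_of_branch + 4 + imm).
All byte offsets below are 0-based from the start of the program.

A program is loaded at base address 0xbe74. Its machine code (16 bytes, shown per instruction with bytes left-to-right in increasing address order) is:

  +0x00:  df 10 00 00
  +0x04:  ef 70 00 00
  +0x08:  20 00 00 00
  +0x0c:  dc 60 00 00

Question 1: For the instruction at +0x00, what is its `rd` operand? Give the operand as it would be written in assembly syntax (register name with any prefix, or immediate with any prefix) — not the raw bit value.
x6

+0x00: df 10 00 00 ⇒ word 0xdf100000 (big)
  top 6b → 0x37 → minus [RR]
  rd: (w>>23)&0x7=0x6 → x6
  rs: (w>>20)&0x7=0x1 → x1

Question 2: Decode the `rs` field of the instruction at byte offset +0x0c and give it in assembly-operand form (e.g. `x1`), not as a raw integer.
x6

[0c] dc 60 00 00 → 0xdc600000
  opcode bits[31:26]=0x37: minus/RR
  [25:23] rd=0 = x0
  [22:20] rs=6 = x6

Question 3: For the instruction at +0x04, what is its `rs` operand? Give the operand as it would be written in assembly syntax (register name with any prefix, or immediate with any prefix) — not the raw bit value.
x7

@+04  big-endian(ef 70 00 00) = 0xef700000
  opcode bits[31:26]=0x3b: eor/RR
  [25:23] rd=6 = x6
  [22:20] rs=7 = x7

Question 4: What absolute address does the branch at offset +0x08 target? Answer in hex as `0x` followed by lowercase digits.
0xbe80

+0x08: 20 00 00 00 ⇒ word 0x20000000 (big)
  opcode bits[31:26]=0x8: bnz/J
  [25:0] imm=0 = #0
  target = base 0xbe74 + off 0x08 + 4 + imm 0 = 0xbe80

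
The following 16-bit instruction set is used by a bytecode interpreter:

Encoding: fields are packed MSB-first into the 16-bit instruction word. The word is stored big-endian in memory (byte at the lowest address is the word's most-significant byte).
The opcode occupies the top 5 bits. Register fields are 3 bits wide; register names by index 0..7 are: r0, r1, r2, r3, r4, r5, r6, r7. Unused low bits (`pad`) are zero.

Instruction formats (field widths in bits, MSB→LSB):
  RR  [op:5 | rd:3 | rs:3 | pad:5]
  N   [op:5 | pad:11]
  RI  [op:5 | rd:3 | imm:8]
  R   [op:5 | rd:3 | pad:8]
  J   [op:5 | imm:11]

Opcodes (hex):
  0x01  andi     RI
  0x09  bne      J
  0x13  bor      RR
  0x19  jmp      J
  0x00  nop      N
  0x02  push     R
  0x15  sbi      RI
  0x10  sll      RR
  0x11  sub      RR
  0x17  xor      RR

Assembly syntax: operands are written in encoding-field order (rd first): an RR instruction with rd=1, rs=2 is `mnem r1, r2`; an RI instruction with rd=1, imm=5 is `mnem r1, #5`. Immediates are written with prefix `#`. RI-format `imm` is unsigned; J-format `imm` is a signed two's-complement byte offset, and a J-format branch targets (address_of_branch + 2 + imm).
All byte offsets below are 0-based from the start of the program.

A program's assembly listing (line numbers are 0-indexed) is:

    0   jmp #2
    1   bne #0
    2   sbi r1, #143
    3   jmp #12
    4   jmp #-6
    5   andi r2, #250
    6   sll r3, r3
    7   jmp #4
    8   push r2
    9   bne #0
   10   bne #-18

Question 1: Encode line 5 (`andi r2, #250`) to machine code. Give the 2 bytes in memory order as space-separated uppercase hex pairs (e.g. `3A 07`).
L5: andi op=0x1:5|rd=2:3|imm=250:8 ⇒ 0x0afa ⇒ big 0a fa

0A FA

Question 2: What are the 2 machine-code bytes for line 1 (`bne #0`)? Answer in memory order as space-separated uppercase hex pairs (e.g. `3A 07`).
48 00

line 1 (bne): pack op=0x9:5|imm=0:11 = 0x4800; big→ 48 00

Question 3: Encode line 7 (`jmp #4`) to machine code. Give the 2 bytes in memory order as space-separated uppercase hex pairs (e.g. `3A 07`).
C8 04

L7: jmp op=0x19:5|imm=4:11 ⇒ 0xc804 ⇒ big c8 04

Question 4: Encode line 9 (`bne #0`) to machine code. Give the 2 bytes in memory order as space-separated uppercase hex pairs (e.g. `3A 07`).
48 00

line 9 (bne): pack op=0x9:5|imm=0:11 = 0x4800; big→ 48 00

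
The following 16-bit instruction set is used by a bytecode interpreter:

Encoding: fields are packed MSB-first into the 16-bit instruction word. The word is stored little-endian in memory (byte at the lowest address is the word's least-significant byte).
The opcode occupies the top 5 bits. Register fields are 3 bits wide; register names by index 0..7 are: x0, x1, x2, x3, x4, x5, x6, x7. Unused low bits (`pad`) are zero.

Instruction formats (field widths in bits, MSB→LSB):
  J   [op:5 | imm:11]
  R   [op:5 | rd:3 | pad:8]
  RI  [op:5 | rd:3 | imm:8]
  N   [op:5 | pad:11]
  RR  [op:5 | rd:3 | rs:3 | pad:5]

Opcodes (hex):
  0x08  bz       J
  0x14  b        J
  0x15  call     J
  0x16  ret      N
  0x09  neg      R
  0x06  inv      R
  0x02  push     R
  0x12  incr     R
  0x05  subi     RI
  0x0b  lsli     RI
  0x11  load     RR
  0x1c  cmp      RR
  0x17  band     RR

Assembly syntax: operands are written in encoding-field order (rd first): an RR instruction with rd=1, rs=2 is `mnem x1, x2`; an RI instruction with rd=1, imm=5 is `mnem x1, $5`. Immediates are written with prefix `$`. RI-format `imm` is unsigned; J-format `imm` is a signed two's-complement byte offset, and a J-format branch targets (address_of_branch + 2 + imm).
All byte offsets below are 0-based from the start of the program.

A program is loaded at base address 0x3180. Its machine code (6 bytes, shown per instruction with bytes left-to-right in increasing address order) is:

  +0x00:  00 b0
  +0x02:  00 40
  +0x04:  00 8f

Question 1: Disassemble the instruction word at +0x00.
ret

off 0x00: read 00 b0 as little → 0xb000
  opcode bits[15:11]=0x16: ret/N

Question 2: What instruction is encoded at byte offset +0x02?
@+02  little-endian(00 40) = 0x4000
  opcode bits[15:11]=0x8: bz/J
  imm@[10:0]=0x0 ⇒ $0

bz $0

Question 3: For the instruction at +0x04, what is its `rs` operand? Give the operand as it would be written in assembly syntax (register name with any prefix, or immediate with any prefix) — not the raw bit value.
x0

@+04  little-endian(00 8f) = 0x8f00
  top 5b → 0x11 → load [RR]
  [10:8] rd=7 = x7
  [7:5] rs=0 = x0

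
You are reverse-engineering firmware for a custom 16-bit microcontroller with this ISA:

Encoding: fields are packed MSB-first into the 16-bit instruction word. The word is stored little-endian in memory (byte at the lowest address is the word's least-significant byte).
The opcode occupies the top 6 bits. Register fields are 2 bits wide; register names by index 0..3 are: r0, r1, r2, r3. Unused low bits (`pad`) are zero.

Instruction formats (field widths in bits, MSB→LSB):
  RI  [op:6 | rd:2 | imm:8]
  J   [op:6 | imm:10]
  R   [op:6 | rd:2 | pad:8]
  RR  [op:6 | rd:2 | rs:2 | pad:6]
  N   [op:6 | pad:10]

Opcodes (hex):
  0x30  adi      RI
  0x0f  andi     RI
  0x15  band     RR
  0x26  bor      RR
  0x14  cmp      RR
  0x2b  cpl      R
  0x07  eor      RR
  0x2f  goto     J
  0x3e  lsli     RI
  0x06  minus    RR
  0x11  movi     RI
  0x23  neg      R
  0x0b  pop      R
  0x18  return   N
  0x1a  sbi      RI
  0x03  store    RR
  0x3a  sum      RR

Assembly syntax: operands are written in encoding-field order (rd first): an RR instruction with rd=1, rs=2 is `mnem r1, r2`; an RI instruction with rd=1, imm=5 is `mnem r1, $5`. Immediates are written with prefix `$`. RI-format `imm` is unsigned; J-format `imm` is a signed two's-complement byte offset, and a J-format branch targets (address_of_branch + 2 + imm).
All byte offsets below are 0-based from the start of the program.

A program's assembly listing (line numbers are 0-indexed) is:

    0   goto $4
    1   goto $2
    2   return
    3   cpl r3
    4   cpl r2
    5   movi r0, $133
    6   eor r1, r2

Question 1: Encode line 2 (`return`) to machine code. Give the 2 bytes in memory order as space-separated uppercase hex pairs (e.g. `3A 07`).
2. return fields op=0x18:6|pad=0:10 → word 6000h → 00 60

00 60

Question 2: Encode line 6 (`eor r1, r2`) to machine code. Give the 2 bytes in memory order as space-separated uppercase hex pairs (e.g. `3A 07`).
80 1D

line 6 (eor): pack op=0x7:6|rd=1:2|rs=2:2|pad=0:6 = 0x1d80; little→ 80 1d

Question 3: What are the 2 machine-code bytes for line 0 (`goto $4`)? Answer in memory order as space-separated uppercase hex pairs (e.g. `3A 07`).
0. goto fields op=0x2f:6|imm=4:10 → word bc04h → 04 bc

04 BC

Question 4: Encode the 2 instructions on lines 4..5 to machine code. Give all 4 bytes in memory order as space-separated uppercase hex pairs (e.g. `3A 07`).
4. cpl fields op=0x2b:6|rd=2:2|pad=0:8 → word ae00h → 00 ae
5. movi fields op=0x11:6|rd=0:2|imm=133:8 → word 4485h → 85 44

00 AE 85 44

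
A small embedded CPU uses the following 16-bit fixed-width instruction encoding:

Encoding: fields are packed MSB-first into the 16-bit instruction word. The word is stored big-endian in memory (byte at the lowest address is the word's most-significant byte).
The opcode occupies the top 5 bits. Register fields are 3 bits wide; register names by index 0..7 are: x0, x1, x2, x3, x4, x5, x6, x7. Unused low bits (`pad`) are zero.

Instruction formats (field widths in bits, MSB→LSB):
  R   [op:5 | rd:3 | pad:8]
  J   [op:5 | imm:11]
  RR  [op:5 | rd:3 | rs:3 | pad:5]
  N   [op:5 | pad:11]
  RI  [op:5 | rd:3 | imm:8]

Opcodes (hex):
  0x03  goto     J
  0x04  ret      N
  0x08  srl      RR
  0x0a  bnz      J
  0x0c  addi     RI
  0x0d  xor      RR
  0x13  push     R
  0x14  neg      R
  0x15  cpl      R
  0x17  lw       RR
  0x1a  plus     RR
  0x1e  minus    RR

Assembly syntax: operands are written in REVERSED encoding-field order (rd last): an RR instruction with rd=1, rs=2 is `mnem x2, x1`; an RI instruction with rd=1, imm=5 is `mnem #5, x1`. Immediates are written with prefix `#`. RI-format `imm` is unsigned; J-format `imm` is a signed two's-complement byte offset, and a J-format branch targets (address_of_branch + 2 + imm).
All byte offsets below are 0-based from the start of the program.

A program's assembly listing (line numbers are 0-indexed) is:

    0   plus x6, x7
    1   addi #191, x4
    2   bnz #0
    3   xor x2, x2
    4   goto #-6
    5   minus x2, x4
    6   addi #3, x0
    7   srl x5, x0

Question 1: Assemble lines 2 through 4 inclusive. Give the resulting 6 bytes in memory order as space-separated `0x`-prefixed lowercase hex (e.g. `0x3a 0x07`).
L2: bnz op=0xa:5|imm=0:11 ⇒ 0x5000 ⇒ big 50 00
L3: xor op=0xd:5|rd=2:3|rs=2:3|pad=0:5 ⇒ 0x6a40 ⇒ big 6a 40
L4: goto op=0x3:5|imm=-6:11 ⇒ 0x1ffa ⇒ big 1f fa

0x50 0x00 0x6a 0x40 0x1f 0xfa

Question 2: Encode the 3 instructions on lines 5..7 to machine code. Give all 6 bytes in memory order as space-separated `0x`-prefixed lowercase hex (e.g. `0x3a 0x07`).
0xf4 0x40 0x60 0x03 0x40 0xa0

L5: minus op=0x1e:5|rd=4:3|rs=2:3|pad=0:5 ⇒ 0xf440 ⇒ big f4 40
L6: addi op=0xc:5|rd=0:3|imm=3:8 ⇒ 0x6003 ⇒ big 60 03
L7: srl op=0x8:5|rd=0:3|rs=5:3|pad=0:5 ⇒ 0x40a0 ⇒ big 40 a0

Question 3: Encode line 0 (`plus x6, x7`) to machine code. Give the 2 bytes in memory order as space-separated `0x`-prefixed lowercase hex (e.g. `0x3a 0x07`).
0xd7 0xc0

line 0 (plus): pack op=0x1a:5|rd=7:3|rs=6:3|pad=0:5 = 0xd7c0; big→ d7 c0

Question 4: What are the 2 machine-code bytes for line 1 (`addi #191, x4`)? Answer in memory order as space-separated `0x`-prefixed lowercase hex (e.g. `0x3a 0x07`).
1. addi fields op=0xc:5|rd=4:3|imm=191:8 → word 64bfh → 64 bf

0x64 0xbf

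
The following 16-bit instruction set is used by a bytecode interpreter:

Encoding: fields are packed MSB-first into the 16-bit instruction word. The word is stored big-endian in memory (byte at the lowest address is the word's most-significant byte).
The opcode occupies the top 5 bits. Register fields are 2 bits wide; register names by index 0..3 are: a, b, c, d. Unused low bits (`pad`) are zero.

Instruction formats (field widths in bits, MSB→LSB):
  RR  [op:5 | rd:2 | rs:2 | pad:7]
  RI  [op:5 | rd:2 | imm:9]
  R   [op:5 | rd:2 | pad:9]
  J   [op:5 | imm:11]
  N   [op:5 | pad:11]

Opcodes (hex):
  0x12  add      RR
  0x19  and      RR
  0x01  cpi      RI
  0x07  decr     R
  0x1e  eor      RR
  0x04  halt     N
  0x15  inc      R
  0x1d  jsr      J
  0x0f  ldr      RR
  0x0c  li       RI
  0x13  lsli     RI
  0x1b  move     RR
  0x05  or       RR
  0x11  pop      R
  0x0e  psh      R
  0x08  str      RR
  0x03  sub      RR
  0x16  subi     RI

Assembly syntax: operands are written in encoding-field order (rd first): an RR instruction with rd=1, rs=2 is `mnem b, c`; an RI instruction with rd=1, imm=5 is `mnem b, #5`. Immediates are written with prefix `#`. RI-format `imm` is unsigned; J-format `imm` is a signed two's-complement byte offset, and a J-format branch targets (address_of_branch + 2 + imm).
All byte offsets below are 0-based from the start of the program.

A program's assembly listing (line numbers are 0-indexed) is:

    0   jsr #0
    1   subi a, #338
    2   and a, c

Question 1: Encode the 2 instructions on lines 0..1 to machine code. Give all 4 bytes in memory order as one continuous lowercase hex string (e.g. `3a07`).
line 0 (jsr): pack op=0x1d:5|imm=0:11 = 0xe800; big→ e8 00
line 1 (subi): pack op=0x16:5|rd=0:2|imm=338:9 = 0xb152; big→ b1 52

e800b152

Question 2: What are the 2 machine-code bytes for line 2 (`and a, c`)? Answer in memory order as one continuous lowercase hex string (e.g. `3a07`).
L2: and op=0x19:5|rd=0:2|rs=2:2|pad=0:7 ⇒ 0xc900 ⇒ big c9 00

c900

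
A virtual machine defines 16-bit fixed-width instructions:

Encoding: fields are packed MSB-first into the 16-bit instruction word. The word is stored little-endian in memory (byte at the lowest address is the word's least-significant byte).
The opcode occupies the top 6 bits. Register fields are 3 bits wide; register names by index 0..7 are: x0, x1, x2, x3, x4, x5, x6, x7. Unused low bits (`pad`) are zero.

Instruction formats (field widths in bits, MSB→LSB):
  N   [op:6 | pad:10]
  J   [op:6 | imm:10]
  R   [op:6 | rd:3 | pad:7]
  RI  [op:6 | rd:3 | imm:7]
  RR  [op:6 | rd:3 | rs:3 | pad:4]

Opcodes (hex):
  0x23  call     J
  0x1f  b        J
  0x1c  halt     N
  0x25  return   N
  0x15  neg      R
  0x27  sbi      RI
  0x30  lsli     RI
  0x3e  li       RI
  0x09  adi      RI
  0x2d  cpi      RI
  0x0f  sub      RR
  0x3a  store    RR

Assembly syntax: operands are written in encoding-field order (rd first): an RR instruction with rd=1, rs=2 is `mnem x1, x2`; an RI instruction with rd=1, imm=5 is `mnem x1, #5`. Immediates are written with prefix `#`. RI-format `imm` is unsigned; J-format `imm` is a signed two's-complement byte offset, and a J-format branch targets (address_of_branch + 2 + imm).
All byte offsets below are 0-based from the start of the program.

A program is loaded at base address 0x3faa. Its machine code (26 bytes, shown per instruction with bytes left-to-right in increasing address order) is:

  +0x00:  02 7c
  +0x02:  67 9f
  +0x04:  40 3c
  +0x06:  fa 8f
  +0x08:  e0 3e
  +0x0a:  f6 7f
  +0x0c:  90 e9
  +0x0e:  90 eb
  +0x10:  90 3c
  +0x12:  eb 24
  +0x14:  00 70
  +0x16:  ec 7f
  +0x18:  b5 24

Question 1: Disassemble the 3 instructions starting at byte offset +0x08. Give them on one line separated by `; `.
sub x5, x6; b #-10; store x3, x1

@+08  little-endian(e0 3e) = 0x3ee0
  top 6b → 0xf → sub [RR]
  rd@[9:7]=0x5 ⇒ x5
  rs@[6:4]=0x6 ⇒ x6
@+0a  little-endian(f6 7f) = 0x7ff6
  top 6b → 0x1f → b [J]
  imm@[9:0]=0x3f6 (s10→-10) ⇒ #-10
@+0c  little-endian(90 e9) = 0xe990
  top 6b → 0x3a → store [RR]
  rd@[9:7]=0x3 ⇒ x3
  rs@[6:4]=0x1 ⇒ x1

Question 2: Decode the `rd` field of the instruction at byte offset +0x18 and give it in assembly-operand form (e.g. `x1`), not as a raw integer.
x1

off 0x18: read b5 24 as little → 0x24b5
  op=0x24b5>>10=0x9 ⇒ adi (RI)
  [9:7] rd=1 = x1
  [6:0] imm=53 = #53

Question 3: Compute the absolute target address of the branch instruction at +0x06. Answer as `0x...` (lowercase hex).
0x3fac

off 0x06: read fa 8f as little → 0x8ffa
  op=0x8ffa>>10=0x23 ⇒ call (J)
  imm: (w>>0)&0x3ff=0x3fa (s10→-6) → #-6
  target = base 0x3faa + off 0x06 + 2 + imm -6 = 0x3fac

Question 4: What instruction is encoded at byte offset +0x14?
halt

off 0x14: read 00 70 as little → 0x7000
  top 6b → 0x1c → halt [N]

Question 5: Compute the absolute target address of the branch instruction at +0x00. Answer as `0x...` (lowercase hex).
0x3fae

@+00  little-endian(02 7c) = 0x7c02
  op=0x7c02>>10=0x1f ⇒ b (J)
  imm: (w>>0)&0x3ff=0x2 → #2
  target = base 0x3faa + off 0x00 + 2 + imm 2 = 0x3fae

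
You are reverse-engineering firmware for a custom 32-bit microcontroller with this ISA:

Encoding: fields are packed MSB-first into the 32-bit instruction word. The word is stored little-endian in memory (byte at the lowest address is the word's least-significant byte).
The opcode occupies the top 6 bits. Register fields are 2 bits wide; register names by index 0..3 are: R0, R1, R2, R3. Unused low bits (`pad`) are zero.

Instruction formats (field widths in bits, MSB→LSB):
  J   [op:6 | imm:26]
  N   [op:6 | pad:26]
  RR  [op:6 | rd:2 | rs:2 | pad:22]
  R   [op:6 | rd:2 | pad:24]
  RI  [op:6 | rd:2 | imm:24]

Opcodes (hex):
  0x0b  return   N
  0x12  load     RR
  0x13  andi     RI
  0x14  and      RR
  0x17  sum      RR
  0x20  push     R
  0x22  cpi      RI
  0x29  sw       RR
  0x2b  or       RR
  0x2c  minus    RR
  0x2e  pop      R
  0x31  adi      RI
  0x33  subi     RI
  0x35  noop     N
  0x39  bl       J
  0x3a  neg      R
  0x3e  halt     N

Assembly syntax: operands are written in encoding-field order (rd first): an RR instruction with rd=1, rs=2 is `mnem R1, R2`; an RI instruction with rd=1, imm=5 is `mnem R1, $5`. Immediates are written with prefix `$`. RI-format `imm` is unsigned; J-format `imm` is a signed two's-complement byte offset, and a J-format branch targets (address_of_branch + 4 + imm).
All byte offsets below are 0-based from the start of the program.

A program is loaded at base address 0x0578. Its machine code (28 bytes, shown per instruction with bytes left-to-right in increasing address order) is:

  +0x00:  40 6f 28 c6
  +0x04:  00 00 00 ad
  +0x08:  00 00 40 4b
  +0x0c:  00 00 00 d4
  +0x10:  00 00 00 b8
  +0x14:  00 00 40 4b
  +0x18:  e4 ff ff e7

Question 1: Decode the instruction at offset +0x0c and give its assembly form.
noop

@+0c  little-endian(00 00 00 d4) = 0xd4000000
  top 6b → 0x35 → noop [N]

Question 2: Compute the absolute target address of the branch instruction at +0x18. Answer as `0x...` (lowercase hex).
off 0x18: read e4 ff ff e7 as little → 0xe7ffffe4
  op=0xe7ffffe4>>26=0x39 ⇒ bl (J)
  imm@[25:0]=0x3ffffe4 (s26→-28) ⇒ $-28
  target = base 0x0578 + off 0x18 + 4 + imm -28 = 0x0578

0x0578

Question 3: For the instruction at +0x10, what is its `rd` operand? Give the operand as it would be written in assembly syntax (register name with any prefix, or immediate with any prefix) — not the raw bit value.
off 0x10: read 00 00 00 b8 as little → 0xb8000000
  opcode bits[31:26]=0x2e: pop/R
  rd: (w>>24)&0x3=0x0 → R0

R0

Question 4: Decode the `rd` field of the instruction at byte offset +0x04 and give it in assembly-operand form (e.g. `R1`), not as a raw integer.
[04] 00 00 00 ad → 0xad000000
  opcode bits[31:26]=0x2b: or/RR
  rd@[25:24]=0x1 ⇒ R1
  rs@[23:22]=0x0 ⇒ R0

R1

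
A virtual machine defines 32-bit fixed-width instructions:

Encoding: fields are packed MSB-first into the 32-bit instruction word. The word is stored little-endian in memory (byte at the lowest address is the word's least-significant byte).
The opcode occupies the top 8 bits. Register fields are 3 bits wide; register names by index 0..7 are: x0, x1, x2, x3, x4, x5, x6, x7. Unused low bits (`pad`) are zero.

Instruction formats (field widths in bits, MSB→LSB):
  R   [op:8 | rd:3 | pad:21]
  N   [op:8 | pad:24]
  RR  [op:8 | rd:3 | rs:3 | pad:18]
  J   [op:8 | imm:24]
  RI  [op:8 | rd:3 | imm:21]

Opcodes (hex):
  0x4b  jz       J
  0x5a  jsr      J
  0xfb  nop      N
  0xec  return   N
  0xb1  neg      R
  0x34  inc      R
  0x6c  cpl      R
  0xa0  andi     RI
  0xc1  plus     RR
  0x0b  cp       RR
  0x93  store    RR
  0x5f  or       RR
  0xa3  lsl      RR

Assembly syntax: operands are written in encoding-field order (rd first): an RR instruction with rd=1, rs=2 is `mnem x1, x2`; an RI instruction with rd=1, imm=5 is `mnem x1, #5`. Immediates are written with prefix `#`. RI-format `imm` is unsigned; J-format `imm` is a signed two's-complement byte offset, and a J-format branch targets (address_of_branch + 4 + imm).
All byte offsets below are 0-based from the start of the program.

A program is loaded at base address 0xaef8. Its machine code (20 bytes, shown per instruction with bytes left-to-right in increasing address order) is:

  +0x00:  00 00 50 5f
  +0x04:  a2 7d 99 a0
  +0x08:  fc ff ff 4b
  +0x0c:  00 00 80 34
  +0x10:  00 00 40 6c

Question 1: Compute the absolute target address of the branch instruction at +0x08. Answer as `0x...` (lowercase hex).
off 0x08: read fc ff ff 4b as little → 0x4bfffffc
  opcode bits[31:24]=0x4b: jz/J
  [23:0] imm=16777212 (s24→-4) = #-4
  target = base 0xaef8 + off 0x08 + 4 + imm -4 = 0xaf00

0xaf00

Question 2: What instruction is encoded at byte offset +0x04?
@+04  little-endian(a2 7d 99 a0) = 0xa0997da2
  top 8b → 0xa0 → andi [RI]
  rd@[23:21]=0x4 ⇒ x4
  imm@[20:0]=0x197da2 ⇒ #1670562

andi x4, #1670562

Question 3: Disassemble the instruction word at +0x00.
@+00  little-endian(00 00 50 5f) = 0x5f500000
  top 8b → 0x5f → or [RR]
  rd@[23:21]=0x2 ⇒ x2
  rs@[20:18]=0x4 ⇒ x4

or x2, x4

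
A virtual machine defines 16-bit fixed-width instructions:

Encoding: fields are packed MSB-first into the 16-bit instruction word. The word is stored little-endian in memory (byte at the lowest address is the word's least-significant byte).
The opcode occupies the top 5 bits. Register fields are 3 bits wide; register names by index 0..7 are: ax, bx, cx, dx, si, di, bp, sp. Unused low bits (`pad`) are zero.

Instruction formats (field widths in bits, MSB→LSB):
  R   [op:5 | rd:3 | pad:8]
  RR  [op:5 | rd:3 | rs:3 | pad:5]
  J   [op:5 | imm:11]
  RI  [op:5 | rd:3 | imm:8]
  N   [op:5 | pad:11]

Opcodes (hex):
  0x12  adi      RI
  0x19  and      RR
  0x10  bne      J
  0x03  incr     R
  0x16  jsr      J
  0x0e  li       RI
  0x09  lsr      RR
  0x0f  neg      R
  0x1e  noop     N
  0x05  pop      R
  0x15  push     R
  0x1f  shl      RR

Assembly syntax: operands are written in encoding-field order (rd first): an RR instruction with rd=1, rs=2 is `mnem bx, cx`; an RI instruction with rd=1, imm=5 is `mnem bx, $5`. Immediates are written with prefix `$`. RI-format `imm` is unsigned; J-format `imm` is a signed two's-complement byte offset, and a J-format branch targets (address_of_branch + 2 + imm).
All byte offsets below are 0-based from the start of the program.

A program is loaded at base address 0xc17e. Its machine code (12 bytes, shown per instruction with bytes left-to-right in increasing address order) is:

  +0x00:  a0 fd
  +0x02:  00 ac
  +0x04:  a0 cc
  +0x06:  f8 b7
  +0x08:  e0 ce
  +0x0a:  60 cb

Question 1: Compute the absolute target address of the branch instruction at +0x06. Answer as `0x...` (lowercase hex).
0xc17e

+0x06: f8 b7 ⇒ word 0xb7f8 (little)
  op=0xb7f8>>11=0x16 ⇒ jsr (J)
  [10:0] imm=2040 (s11→-8) = $-8
  target = base 0xc17e + off 0x06 + 2 + imm -8 = 0xc17e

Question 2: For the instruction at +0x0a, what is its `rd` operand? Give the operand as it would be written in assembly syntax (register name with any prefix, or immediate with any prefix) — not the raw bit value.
[0a] 60 cb → 0xcb60
  opcode bits[15:11]=0x19: and/RR
  [10:8] rd=3 = dx
  [7:5] rs=3 = dx

dx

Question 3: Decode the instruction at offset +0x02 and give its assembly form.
@+02  little-endian(00 ac) = 0xac00
  op=0xac00>>11=0x15 ⇒ push (R)
  rd@[10:8]=0x4 ⇒ si

push si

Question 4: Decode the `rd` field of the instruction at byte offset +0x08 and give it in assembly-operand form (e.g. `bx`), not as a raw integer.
off 0x08: read e0 ce as little → 0xcee0
  op=0xcee0>>11=0x19 ⇒ and (RR)
  rd: (w>>8)&0x7=0x6 → bp
  rs: (w>>5)&0x7=0x7 → sp

bp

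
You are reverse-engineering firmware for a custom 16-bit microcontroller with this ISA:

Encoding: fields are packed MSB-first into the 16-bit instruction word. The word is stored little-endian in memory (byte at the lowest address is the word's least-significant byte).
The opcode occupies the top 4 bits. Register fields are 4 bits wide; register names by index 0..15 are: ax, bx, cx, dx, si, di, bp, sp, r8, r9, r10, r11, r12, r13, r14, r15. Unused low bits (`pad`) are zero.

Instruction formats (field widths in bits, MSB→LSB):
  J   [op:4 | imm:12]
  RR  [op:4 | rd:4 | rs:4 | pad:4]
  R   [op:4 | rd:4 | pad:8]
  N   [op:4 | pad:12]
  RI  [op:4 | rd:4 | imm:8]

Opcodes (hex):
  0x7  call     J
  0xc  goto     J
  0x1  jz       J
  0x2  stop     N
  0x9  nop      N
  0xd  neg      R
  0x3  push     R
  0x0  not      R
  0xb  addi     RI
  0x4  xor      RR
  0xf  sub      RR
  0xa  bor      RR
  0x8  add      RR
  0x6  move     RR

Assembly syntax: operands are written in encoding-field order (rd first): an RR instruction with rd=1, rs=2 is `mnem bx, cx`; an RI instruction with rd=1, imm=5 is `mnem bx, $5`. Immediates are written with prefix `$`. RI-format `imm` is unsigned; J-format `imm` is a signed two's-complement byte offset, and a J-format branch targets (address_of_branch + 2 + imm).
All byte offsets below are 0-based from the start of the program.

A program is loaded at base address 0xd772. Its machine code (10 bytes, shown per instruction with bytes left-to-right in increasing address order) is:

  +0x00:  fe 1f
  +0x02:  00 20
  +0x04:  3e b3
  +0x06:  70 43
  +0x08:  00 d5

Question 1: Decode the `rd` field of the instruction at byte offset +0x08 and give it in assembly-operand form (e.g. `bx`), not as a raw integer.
di

[08] 00 d5 → 0xd500
  opcode bits[15:12]=0xd: neg/R
  rd: (w>>8)&0xf=0x5 → di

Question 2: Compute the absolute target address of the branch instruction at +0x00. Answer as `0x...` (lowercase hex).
0xd772

off 0x00: read fe 1f as little → 0x1ffe
  opcode bits[15:12]=0x1: jz/J
  imm@[11:0]=0xffe (s12→-2) ⇒ $-2
  target = base 0xd772 + off 0x00 + 2 + imm -2 = 0xd772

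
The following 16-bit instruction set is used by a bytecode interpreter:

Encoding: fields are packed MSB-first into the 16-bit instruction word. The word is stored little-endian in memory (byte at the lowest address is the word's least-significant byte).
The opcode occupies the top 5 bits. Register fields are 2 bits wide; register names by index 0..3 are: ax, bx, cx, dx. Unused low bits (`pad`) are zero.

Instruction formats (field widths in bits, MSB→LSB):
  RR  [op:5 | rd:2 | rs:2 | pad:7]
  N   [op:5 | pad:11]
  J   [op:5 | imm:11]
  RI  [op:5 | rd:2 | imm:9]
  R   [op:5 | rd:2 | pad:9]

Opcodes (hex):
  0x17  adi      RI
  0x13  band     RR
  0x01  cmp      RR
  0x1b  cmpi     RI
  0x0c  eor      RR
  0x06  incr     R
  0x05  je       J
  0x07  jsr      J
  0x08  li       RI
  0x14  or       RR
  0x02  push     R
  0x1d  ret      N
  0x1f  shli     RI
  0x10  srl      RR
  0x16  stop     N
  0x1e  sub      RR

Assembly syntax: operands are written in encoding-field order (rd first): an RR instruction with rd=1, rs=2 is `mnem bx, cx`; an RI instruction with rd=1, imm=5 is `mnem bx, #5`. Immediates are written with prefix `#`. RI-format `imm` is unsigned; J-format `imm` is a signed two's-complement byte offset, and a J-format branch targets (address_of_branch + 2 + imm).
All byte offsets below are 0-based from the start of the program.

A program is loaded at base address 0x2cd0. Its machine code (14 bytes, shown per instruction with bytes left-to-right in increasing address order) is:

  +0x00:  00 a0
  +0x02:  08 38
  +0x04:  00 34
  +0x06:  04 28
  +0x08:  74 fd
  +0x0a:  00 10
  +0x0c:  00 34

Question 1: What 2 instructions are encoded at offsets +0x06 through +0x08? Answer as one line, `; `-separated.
off 0x06: read 04 28 as little → 0x2804
  op=0x2804>>11=0x5 ⇒ je (J)
  imm: (w>>0)&0x7ff=0x4 → #4
off 0x08: read 74 fd as little → 0xfd74
  op=0xfd74>>11=0x1f ⇒ shli (RI)
  rd: (w>>9)&0x3=0x2 → cx
  imm: (w>>0)&0x1ff=0x174 → #372

je #4; shli cx, #372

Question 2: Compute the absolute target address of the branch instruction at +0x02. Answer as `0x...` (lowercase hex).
@+02  little-endian(08 38) = 0x3808
  op=0x3808>>11=0x7 ⇒ jsr (J)
  imm: (w>>0)&0x7ff=0x8 → #8
  target = base 0x2cd0 + off 0x02 + 2 + imm 8 = 0x2cdc

0x2cdc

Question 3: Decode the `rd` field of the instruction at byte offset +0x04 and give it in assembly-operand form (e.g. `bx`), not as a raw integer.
+0x04: 00 34 ⇒ word 0x3400 (little)
  top 5b → 0x6 → incr [R]
  rd@[10:9]=0x2 ⇒ cx

cx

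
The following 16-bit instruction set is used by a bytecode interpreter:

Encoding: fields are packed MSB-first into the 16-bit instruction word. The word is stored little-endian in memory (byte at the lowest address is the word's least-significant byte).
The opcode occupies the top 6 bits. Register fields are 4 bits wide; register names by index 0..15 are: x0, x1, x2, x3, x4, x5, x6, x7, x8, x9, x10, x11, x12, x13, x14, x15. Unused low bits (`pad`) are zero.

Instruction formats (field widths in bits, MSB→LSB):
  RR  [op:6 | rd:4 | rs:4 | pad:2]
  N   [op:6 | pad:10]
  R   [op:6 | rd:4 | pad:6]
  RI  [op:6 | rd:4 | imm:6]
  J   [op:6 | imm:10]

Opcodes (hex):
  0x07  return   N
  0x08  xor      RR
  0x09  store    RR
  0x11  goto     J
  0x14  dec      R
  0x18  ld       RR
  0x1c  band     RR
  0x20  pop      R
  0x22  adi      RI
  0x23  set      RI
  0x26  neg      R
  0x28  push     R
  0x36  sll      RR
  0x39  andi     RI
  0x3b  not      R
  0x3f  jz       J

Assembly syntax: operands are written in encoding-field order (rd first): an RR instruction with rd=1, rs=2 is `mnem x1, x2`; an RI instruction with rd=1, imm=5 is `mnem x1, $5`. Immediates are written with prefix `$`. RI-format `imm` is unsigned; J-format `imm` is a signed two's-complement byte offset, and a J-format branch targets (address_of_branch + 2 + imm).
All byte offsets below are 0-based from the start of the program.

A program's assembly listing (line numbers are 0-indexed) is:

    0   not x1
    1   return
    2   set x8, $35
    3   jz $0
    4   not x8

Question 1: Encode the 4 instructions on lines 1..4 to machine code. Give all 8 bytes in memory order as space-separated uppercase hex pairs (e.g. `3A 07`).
00 1C 23 8E 00 FC 00 EE

L1: return op=0x7:6|pad=0:10 ⇒ 0x1c00 ⇒ little 00 1c
L2: set op=0x23:6|rd=8:4|imm=35:6 ⇒ 0x8e23 ⇒ little 23 8e
L3: jz op=0x3f:6|imm=0:10 ⇒ 0xfc00 ⇒ little 00 fc
L4: not op=0x3b:6|rd=8:4|pad=0:6 ⇒ 0xee00 ⇒ little 00 ee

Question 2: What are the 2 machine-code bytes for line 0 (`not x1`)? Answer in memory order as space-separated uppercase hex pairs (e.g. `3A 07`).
L0: not op=0x3b:6|rd=1:4|pad=0:6 ⇒ 0xec40 ⇒ little 40 ec

40 EC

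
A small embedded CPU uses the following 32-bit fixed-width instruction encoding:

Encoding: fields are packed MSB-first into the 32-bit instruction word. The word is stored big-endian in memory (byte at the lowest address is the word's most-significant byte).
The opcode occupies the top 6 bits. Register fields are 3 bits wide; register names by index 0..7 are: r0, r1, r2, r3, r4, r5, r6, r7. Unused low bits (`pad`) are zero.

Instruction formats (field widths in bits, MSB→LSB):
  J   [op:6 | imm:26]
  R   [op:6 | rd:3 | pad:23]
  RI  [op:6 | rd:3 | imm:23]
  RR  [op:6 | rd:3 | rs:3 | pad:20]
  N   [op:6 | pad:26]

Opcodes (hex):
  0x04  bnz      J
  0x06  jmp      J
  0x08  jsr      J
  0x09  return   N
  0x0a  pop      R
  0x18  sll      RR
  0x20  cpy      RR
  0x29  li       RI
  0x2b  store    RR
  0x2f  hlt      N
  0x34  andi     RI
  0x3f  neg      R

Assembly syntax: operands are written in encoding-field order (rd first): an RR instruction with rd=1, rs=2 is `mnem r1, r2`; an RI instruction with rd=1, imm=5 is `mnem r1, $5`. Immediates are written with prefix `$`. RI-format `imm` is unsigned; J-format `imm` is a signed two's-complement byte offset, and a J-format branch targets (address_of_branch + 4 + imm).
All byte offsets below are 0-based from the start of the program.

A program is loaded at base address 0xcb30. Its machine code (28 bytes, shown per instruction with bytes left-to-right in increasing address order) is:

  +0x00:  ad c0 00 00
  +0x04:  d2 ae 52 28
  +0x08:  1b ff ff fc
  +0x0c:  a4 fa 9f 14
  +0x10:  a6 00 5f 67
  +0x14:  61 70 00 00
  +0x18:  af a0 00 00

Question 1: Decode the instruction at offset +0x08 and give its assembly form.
off 0x08: read 1b ff ff fc as big → 0x1bfffffc
  op=0x1bfffffc>>26=0x6 ⇒ jmp (J)
  imm: (w>>0)&0x3ffffff=0x3fffffc (s26→-4) → $-4

jmp $-4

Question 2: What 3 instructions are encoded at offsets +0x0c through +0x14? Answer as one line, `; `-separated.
li r1, $8036116; li r4, $24423; sll r2, r7

+0x0c: a4 fa 9f 14 ⇒ word 0xa4fa9f14 (big)
  top 6b → 0x29 → li [RI]
  rd@[25:23]=0x1 ⇒ r1
  imm@[22:0]=0x7a9f14 ⇒ $8036116
+0x10: a6 00 5f 67 ⇒ word 0xa6005f67 (big)
  top 6b → 0x29 → li [RI]
  rd@[25:23]=0x4 ⇒ r4
  imm@[22:0]=0x5f67 ⇒ $24423
+0x14: 61 70 00 00 ⇒ word 0x61700000 (big)
  top 6b → 0x18 → sll [RR]
  rd@[25:23]=0x2 ⇒ r2
  rs@[22:20]=0x7 ⇒ r7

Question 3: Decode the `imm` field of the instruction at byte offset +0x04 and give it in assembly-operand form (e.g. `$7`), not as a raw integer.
$3035688

@+04  big-endian(d2 ae 52 28) = 0xd2ae5228
  op=0xd2ae5228>>26=0x34 ⇒ andi (RI)
  [25:23] rd=5 = r5
  [22:0] imm=3035688 = $3035688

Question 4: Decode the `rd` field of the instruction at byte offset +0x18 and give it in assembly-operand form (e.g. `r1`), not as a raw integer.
@+18  big-endian(af a0 00 00) = 0xafa00000
  op=0xafa00000>>26=0x2b ⇒ store (RR)
  [25:23] rd=7 = r7
  [22:20] rs=2 = r2

r7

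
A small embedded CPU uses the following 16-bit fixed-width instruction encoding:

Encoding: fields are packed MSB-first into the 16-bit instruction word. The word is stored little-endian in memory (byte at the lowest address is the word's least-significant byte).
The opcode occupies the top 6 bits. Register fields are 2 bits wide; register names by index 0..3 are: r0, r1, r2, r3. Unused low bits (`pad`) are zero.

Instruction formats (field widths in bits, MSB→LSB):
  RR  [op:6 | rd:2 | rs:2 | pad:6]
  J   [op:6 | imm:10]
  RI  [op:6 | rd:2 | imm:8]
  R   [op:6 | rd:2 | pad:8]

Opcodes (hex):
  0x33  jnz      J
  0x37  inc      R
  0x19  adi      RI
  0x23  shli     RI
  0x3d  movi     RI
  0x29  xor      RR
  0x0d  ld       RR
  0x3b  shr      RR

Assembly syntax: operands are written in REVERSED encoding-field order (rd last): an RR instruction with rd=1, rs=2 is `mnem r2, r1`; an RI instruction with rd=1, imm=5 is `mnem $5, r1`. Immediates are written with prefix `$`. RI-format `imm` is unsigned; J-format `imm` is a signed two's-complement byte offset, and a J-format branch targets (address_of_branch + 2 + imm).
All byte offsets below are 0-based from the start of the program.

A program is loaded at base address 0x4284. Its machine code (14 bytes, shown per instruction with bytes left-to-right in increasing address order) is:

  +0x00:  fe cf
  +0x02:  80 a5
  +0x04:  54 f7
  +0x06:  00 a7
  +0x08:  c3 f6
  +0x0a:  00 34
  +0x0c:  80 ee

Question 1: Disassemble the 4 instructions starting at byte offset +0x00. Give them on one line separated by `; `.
jnz $-2; xor r2, r1; movi $84, r3; xor r0, r3

@+00  little-endian(fe cf) = 0xcffe
  top 6b → 0x33 → jnz [J]
  imm@[9:0]=0x3fe (s10→-2) ⇒ $-2
@+02  little-endian(80 a5) = 0xa580
  top 6b → 0x29 → xor [RR]
  rd@[9:8]=0x1 ⇒ r1
  rs@[7:6]=0x2 ⇒ r2
@+04  little-endian(54 f7) = 0xf754
  top 6b → 0x3d → movi [RI]
  rd@[9:8]=0x3 ⇒ r3
  imm@[7:0]=0x54 ⇒ $84
@+06  little-endian(00 a7) = 0xa700
  top 6b → 0x29 → xor [RR]
  rd@[9:8]=0x3 ⇒ r3
  rs@[7:6]=0x0 ⇒ r0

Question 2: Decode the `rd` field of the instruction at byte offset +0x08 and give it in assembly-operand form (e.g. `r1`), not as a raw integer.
r2

[08] c3 f6 → 0xf6c3
  opcode bits[15:10]=0x3d: movi/RI
  [9:8] rd=2 = r2
  [7:0] imm=195 = $195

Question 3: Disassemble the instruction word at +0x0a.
@+0a  little-endian(00 34) = 0x3400
  opcode bits[15:10]=0xd: ld/RR
  rd@[9:8]=0x0 ⇒ r0
  rs@[7:6]=0x0 ⇒ r0

ld r0, r0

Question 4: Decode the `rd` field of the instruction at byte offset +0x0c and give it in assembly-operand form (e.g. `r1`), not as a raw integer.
r2

off 0x0c: read 80 ee as little → 0xee80
  op=0xee80>>10=0x3b ⇒ shr (RR)
  rd: (w>>8)&0x3=0x2 → r2
  rs: (w>>6)&0x3=0x2 → r2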